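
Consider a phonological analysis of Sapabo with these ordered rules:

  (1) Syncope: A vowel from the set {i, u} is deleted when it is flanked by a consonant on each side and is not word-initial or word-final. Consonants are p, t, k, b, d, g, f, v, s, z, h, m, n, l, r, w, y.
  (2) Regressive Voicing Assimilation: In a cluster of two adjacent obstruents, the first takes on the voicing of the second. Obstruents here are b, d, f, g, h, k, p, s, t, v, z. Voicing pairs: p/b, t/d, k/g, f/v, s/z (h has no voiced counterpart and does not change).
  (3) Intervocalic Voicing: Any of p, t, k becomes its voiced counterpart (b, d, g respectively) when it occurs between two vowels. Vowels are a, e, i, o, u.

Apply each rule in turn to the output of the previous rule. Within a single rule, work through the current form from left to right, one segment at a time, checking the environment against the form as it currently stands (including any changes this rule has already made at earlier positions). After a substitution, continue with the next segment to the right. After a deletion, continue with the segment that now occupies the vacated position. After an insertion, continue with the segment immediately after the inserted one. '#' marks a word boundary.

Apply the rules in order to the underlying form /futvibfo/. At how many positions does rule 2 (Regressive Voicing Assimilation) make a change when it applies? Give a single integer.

2

(1) Syncope: [futvibfo] → [ftvbfo]
(2) Regressive Voicing Assimilation: [ftvbfo] → [fdvpfo]
(3) Intervocalic Voicing: no change — [fdvpfo]
Rule 2 changed 2 position(s).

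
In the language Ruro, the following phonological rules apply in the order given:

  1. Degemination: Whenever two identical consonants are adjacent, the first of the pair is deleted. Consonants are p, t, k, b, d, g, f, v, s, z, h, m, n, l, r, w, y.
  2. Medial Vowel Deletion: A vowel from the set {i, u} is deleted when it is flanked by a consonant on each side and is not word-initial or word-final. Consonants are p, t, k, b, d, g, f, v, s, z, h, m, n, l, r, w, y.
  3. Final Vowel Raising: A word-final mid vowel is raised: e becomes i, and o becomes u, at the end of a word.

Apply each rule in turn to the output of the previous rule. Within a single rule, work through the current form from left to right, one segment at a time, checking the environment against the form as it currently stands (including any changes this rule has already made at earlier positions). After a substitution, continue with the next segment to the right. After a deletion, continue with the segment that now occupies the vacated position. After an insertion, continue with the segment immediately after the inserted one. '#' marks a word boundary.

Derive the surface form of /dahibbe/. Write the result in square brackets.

[dahbi]

1 Degemination: [dahibbe] → [dahibe]
2 Medial Vowel Deletion: [dahibe] → [dahbe]
3 Final Vowel Raising: [dahbe] → [dahbi]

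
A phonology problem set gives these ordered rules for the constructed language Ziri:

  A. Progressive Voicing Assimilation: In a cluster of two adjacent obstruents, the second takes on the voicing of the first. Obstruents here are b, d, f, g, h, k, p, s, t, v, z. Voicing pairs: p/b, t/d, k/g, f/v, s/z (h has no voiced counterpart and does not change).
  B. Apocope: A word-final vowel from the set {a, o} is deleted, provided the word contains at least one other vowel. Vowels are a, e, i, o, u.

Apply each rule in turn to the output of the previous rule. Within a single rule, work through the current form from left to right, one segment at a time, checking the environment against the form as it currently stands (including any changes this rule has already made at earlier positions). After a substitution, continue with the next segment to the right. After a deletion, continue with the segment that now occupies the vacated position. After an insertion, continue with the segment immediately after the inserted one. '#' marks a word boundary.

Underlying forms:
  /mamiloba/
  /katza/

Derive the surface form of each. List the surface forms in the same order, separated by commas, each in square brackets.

[mamilob], [kats]

/mamiloba/:
  A Progressive Voicing Assimilation: no change — [mamiloba]
  B Apocope: [mamiloba] → [mamilob]
/katza/:
  A Progressive Voicing Assimilation: [katza] → [katsa]
  B Apocope: [katsa] → [kats]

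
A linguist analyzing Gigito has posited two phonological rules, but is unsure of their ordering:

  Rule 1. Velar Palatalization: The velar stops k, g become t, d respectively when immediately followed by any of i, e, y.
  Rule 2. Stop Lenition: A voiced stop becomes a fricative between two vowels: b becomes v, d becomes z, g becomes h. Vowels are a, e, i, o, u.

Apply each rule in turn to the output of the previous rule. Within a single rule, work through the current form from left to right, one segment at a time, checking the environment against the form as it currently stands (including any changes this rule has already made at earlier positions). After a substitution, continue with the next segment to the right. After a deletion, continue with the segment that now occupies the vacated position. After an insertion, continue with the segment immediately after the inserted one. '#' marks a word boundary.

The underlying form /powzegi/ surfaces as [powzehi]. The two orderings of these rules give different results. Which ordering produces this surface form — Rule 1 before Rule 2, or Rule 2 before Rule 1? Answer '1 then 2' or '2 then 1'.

2 then 1

Order 1 then 2:
  1 Velar Palatalization: [powzegi] → [powzedi]
  2 Stop Lenition: [powzedi] → [powzezi]
  result: [powzezi]
Order 2 then 1:
  2 Stop Lenition: [powzegi] → [powzehi]
  1 Velar Palatalization: no change — [powzehi]
  result: [powzehi]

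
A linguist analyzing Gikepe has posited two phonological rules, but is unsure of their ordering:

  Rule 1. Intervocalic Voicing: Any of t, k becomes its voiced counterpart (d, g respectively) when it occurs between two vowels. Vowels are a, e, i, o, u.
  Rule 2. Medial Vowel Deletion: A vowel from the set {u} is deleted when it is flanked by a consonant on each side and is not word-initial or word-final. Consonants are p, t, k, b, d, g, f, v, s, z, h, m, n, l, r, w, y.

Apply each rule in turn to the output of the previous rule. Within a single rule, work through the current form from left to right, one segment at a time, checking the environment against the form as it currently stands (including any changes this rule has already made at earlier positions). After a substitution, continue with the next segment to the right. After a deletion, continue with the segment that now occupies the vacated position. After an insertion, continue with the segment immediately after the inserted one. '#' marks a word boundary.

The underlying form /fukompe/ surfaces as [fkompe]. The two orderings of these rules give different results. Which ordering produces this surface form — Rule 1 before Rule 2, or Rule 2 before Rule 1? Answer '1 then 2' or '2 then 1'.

Order 1 then 2:
  1 Intervocalic Voicing: [fukompe] → [fugompe]
  2 Medial Vowel Deletion: [fugompe] → [fgompe]
  result: [fgompe]
Order 2 then 1:
  2 Medial Vowel Deletion: [fukompe] → [fkompe]
  1 Intervocalic Voicing: no change — [fkompe]
  result: [fkompe]

2 then 1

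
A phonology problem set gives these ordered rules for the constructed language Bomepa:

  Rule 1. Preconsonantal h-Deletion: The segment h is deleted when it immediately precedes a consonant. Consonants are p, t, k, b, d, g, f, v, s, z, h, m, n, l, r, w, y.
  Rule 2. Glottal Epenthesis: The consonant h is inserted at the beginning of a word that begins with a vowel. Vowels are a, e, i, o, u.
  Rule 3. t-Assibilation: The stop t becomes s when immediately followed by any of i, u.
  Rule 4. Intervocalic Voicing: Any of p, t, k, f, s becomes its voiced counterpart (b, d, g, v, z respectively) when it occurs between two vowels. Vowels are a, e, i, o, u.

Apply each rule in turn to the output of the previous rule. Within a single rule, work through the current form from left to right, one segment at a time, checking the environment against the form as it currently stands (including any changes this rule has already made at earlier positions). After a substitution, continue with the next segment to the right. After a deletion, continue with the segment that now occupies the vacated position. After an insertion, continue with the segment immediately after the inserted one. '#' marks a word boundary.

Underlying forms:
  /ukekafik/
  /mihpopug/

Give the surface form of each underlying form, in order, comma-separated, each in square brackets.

[hugegavik], [mibobug]

/ukekafik/:
  Rule 1 Preconsonantal h-Deletion: no change — [ukekafik]
  Rule 2 Glottal Epenthesis: [ukekafik] → [hukekafik]
  Rule 3 t-Assibilation: no change — [hukekafik]
  Rule 4 Intervocalic Voicing: [hukekafik] → [hugegavik]
/mihpopug/:
  Rule 1 Preconsonantal h-Deletion: [mihpopug] → [mipopug]
  Rule 2 Glottal Epenthesis: no change — [mipopug]
  Rule 3 t-Assibilation: no change — [mipopug]
  Rule 4 Intervocalic Voicing: [mipopug] → [mibobug]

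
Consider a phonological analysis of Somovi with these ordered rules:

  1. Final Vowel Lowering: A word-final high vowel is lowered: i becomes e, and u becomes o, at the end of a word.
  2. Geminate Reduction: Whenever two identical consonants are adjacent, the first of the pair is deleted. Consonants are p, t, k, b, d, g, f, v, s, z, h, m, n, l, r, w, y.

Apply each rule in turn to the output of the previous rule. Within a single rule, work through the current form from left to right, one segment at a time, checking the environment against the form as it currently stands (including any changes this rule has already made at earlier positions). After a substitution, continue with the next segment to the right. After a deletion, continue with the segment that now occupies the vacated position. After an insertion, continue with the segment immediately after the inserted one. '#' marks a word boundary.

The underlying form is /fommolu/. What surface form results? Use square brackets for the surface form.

1 Final Vowel Lowering: [fommolu] → [fommolo]
2 Geminate Reduction: [fommolo] → [fomolo]

[fomolo]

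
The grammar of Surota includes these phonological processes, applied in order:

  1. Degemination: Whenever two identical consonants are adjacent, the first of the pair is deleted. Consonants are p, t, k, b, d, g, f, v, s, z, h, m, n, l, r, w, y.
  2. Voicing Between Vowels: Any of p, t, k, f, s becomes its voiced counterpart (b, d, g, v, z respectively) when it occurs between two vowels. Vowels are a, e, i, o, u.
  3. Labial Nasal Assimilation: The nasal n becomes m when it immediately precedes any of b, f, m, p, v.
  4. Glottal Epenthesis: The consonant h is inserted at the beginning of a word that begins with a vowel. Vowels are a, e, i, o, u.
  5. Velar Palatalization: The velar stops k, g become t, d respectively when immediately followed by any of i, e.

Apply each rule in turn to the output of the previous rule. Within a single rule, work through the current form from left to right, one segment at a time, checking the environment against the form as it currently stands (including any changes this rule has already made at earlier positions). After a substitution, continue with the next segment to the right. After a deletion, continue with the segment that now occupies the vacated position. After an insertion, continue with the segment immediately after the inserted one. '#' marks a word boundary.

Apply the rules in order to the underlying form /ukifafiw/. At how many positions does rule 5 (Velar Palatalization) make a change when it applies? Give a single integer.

1 Degemination: no change — [ukifafiw]
2 Voicing Between Vowels: [ukifafiw] → [ugivaviw]
3 Labial Nasal Assimilation: no change — [ugivaviw]
4 Glottal Epenthesis: [ugivaviw] → [hugivaviw]
5 Velar Palatalization: [hugivaviw] → [hudivaviw]
Rule 5 changed 1 position(s).

1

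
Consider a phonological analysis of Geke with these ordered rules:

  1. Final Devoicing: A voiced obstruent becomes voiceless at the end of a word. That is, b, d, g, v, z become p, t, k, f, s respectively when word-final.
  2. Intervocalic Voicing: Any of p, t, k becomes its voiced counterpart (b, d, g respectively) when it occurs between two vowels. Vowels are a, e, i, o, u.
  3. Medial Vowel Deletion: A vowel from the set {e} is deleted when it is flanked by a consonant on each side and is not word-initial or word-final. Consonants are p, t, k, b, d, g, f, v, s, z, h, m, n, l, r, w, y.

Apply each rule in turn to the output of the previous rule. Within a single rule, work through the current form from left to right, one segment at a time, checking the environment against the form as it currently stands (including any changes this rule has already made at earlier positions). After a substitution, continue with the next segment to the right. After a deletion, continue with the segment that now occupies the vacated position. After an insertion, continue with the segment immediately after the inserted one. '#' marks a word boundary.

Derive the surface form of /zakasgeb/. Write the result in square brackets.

[zagasgp]

1 Final Devoicing: [zakasgeb] → [zakasgep]
2 Intervocalic Voicing: [zakasgep] → [zagasgep]
3 Medial Vowel Deletion: [zagasgep] → [zagasgp]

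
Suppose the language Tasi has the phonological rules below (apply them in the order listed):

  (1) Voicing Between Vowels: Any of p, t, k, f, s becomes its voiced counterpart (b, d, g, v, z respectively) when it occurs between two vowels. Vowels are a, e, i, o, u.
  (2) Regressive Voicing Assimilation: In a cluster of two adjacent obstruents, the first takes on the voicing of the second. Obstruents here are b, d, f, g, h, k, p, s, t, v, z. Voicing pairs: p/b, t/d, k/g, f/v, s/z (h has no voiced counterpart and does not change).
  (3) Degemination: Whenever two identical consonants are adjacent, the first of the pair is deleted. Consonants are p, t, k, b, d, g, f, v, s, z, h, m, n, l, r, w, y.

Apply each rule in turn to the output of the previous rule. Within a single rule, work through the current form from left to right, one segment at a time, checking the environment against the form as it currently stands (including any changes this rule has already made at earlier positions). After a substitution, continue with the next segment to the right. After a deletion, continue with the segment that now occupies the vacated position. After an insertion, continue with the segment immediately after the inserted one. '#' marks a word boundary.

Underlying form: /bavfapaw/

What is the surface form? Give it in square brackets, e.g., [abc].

(1) Voicing Between Vowels: [bavfapaw] → [bavfabaw]
(2) Regressive Voicing Assimilation: [bavfabaw] → [baffabaw]
(3) Degemination: [baffabaw] → [bafabaw]

[bafabaw]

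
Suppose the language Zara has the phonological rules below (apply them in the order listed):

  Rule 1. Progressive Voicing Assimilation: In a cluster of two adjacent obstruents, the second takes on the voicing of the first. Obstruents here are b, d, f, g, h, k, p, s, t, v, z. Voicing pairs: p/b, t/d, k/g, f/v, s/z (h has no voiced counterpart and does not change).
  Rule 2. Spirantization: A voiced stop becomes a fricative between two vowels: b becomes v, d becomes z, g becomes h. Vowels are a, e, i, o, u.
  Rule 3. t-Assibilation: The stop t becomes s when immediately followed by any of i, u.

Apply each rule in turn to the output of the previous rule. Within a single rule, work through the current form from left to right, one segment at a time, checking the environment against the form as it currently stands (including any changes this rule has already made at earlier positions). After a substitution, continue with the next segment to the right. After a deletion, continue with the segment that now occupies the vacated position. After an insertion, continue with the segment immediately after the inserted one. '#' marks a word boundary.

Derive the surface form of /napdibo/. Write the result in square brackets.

[napsivo]

Rule 1 Progressive Voicing Assimilation: [napdibo] → [naptibo]
Rule 2 Spirantization: [naptibo] → [naptivo]
Rule 3 t-Assibilation: [naptivo] → [napsivo]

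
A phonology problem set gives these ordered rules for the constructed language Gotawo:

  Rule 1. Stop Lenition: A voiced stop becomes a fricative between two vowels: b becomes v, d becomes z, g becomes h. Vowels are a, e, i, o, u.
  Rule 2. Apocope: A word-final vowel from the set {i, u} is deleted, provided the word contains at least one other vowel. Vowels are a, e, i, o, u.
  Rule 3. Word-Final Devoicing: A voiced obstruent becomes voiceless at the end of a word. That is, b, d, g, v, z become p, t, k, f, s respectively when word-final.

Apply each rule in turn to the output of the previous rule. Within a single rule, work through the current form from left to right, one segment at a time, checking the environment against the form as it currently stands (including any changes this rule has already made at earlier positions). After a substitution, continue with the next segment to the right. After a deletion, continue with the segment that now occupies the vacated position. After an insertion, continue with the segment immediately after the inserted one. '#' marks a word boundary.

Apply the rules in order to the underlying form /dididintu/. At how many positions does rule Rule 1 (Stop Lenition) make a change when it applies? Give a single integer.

2

Rule 1 Stop Lenition: [dididintu] → [dizizintu]
Rule 2 Apocope: [dizizintu] → [dizizint]
Rule 3 Word-Final Devoicing: no change — [dizizint]
Rule Rule 1 changed 2 position(s).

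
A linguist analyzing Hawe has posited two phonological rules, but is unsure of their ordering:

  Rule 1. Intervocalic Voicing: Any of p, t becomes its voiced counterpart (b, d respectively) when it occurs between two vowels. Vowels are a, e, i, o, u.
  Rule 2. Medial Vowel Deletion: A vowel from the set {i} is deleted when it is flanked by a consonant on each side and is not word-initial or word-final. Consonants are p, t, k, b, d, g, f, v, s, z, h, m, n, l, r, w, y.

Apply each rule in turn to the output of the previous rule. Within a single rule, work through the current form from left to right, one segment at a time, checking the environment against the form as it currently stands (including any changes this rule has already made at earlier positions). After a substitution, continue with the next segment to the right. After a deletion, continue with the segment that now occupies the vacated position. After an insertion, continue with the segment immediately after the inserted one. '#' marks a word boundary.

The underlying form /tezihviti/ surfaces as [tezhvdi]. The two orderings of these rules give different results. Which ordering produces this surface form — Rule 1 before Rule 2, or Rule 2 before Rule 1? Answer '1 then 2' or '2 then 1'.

Order 1 then 2:
  1 Intervocalic Voicing: [tezihviti] → [tezihvidi]
  2 Medial Vowel Deletion: [tezihvidi] → [tezhvdi]
  result: [tezhvdi]
Order 2 then 1:
  2 Medial Vowel Deletion: [tezihviti] → [tezhvti]
  1 Intervocalic Voicing: no change — [tezhvti]
  result: [tezhvti]

1 then 2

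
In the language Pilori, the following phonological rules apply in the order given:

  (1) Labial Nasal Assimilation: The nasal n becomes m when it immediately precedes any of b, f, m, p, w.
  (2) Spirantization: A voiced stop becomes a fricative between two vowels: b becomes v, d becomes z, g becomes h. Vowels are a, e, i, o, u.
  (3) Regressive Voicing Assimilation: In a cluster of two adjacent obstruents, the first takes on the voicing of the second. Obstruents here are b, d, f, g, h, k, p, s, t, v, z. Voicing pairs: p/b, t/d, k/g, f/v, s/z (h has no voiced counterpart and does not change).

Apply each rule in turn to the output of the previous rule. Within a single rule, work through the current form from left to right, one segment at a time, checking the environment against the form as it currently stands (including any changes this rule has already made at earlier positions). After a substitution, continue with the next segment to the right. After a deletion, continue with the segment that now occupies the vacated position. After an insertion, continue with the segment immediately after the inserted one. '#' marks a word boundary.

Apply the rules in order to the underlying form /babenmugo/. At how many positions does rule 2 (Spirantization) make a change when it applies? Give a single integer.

(1) Labial Nasal Assimilation: [babenmugo] → [babemmugo]
(2) Spirantization: [babemmugo] → [bavemmuho]
(3) Regressive Voicing Assimilation: no change — [bavemmuho]
Rule 2 changed 2 position(s).

2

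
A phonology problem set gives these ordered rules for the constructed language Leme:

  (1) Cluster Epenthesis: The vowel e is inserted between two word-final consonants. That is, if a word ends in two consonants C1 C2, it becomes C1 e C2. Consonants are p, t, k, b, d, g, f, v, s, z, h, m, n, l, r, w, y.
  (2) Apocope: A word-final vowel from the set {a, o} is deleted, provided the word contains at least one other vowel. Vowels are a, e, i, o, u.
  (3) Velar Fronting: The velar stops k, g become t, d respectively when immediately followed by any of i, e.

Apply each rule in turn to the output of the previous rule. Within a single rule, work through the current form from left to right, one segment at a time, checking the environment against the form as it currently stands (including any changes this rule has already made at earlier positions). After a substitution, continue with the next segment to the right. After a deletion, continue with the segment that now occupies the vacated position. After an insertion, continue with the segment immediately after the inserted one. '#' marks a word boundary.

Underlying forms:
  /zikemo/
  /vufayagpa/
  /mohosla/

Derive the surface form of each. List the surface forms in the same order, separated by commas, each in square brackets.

/zikemo/:
  (1) Cluster Epenthesis: no change — [zikemo]
  (2) Apocope: [zikemo] → [zikem]
  (3) Velar Fronting: [zikem] → [zitem]
/vufayagpa/:
  (1) Cluster Epenthesis: no change — [vufayagpa]
  (2) Apocope: [vufayagpa] → [vufayagp]
  (3) Velar Fronting: no change — [vufayagp]
/mohosla/:
  (1) Cluster Epenthesis: no change — [mohosla]
  (2) Apocope: [mohosla] → [mohosl]
  (3) Velar Fronting: no change — [mohosl]

[zitem], [vufayagp], [mohosl]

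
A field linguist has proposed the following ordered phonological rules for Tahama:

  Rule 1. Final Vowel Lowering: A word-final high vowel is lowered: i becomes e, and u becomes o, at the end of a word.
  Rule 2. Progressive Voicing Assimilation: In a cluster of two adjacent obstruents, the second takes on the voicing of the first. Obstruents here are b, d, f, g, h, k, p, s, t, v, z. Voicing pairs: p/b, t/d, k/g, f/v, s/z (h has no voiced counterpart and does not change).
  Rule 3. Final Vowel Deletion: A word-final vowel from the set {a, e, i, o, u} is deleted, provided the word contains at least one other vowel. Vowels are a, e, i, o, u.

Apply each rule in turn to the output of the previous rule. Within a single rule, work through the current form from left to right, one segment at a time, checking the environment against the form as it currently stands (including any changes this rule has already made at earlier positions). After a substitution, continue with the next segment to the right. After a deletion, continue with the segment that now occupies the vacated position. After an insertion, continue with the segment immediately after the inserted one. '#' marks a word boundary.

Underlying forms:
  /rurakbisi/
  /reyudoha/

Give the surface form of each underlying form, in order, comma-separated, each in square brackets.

/rurakbisi/:
  Rule 1 Final Vowel Lowering: [rurakbisi] → [rurakbise]
  Rule 2 Progressive Voicing Assimilation: [rurakbise] → [rurakpise]
  Rule 3 Final Vowel Deletion: [rurakpise] → [rurakpis]
/reyudoha/:
  Rule 1 Final Vowel Lowering: no change — [reyudoha]
  Rule 2 Progressive Voicing Assimilation: no change — [reyudoha]
  Rule 3 Final Vowel Deletion: [reyudoha] → [reyudoh]

[rurakpis], [reyudoh]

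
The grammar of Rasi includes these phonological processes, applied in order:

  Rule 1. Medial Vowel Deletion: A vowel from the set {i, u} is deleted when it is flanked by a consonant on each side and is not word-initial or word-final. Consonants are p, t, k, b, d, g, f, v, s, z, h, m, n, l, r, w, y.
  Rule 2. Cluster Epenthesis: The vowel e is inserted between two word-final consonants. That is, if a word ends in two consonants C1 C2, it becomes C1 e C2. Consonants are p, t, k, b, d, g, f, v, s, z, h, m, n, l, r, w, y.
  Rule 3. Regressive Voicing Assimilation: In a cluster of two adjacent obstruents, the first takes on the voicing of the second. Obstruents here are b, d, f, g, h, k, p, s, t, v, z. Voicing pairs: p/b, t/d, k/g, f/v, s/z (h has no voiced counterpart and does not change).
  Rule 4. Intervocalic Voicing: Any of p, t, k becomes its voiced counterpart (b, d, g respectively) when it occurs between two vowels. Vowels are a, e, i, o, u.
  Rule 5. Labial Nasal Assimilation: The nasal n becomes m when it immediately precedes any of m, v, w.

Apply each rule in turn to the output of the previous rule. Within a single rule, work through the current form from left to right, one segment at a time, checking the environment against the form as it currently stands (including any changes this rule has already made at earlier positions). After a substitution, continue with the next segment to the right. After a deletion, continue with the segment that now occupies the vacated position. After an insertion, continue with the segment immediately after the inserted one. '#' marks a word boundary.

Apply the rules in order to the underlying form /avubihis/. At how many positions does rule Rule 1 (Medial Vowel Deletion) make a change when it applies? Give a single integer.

Rule 1 Medial Vowel Deletion: [avubihis] → [avbhs]
Rule 2 Cluster Epenthesis: [avbhs] → [avbhes]
Rule 3 Regressive Voicing Assimilation: [avbhes] → [avphes]
Rule 4 Intervocalic Voicing: no change — [avphes]
Rule 5 Labial Nasal Assimilation: no change — [avphes]
Rule Rule 1 changed 3 position(s).

3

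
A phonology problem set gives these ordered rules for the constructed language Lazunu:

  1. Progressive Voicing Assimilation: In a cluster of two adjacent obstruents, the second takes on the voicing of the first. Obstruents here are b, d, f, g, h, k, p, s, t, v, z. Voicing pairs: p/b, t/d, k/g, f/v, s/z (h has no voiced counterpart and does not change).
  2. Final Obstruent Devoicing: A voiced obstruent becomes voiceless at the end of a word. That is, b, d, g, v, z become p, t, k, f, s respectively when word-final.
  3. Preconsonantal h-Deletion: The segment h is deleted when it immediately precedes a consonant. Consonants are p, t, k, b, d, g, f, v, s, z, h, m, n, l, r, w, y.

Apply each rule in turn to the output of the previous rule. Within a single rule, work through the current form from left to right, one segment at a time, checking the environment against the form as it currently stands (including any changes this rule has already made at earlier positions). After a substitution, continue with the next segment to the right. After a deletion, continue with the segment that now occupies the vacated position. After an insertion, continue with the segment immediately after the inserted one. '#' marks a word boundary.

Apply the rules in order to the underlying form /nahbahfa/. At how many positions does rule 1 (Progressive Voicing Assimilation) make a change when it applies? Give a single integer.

1

1 Progressive Voicing Assimilation: [nahbahfa] → [nahpahfa]
2 Final Obstruent Devoicing: no change — [nahpahfa]
3 Preconsonantal h-Deletion: [nahpahfa] → [napafa]
Rule 1 changed 1 position(s).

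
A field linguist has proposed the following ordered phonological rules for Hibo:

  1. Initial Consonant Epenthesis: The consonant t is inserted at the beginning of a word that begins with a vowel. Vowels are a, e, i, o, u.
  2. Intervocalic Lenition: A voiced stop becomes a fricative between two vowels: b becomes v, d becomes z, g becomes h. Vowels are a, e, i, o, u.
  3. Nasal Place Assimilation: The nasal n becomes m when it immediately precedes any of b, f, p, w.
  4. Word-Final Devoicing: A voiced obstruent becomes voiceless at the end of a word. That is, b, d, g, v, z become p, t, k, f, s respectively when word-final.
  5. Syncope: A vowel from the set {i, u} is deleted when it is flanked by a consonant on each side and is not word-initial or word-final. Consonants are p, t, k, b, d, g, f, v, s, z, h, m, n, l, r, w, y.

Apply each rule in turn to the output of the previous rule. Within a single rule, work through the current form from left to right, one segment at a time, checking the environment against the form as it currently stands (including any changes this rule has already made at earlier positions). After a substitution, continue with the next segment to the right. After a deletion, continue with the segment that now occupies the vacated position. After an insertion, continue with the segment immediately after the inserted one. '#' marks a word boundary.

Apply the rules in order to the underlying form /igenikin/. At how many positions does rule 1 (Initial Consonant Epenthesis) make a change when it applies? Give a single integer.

1

1 Initial Consonant Epenthesis: [igenikin] → [tigenikin]
2 Intervocalic Lenition: [tigenikin] → [tihenikin]
3 Nasal Place Assimilation: no change — [tihenikin]
4 Word-Final Devoicing: no change — [tihenikin]
5 Syncope: [tihenikin] → [thenkn]
Rule 1 changed 1 position(s).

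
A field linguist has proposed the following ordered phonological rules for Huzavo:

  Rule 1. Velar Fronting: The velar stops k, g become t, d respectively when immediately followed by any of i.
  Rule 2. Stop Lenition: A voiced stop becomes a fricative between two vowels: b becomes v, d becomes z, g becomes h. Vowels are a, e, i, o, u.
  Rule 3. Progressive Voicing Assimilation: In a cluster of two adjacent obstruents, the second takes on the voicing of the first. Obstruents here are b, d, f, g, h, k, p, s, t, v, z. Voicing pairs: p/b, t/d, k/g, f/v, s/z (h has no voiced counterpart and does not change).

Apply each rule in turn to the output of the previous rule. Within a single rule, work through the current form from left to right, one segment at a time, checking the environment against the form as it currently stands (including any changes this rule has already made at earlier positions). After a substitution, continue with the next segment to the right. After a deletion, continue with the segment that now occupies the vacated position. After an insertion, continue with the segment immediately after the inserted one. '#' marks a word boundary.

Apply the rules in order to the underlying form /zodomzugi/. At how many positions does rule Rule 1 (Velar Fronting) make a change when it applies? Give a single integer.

Rule 1 Velar Fronting: [zodomzugi] → [zodomzudi]
Rule 2 Stop Lenition: [zodomzudi] → [zozomzuzi]
Rule 3 Progressive Voicing Assimilation: no change — [zozomzuzi]
Rule Rule 1 changed 1 position(s).

1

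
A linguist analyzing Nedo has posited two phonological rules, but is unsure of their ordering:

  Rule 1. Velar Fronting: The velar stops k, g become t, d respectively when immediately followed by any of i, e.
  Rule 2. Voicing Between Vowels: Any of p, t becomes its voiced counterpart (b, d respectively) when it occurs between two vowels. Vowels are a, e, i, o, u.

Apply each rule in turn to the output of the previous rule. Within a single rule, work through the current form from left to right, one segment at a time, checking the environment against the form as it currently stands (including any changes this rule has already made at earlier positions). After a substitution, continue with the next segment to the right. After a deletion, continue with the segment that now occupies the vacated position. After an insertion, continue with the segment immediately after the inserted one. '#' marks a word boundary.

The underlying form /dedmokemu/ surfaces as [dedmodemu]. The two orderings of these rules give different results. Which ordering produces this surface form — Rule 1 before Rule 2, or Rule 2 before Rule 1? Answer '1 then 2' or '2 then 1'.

Order 1 then 2:
  1 Velar Fronting: [dedmokemu] → [dedmotemu]
  2 Voicing Between Vowels: [dedmotemu] → [dedmodemu]
  result: [dedmodemu]
Order 2 then 1:
  2 Voicing Between Vowels: no change — [dedmokemu]
  1 Velar Fronting: [dedmokemu] → [dedmotemu]
  result: [dedmotemu]

1 then 2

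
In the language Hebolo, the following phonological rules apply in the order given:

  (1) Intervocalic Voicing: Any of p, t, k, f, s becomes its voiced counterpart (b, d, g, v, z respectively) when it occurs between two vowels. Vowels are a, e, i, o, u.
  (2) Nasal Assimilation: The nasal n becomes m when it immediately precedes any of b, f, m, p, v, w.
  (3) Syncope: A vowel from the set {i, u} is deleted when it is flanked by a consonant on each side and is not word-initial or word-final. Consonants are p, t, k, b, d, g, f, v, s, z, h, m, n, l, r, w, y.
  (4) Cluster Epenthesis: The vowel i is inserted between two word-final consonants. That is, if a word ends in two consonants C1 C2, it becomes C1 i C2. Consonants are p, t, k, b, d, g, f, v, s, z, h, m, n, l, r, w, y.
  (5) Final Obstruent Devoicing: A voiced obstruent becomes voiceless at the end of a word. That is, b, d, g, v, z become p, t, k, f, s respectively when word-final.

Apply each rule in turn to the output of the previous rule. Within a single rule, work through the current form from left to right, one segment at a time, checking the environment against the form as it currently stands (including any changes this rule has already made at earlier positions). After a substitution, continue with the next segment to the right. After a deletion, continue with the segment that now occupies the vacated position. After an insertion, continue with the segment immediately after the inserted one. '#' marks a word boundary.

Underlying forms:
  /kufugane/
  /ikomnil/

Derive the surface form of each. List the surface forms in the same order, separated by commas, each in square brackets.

[kvgane], [igomnil]

/kufugane/:
  (1) Intervocalic Voicing: [kufugane] → [kuvugane]
  (2) Nasal Assimilation: no change — [kuvugane]
  (3) Syncope: [kuvugane] → [kvgane]
  (4) Cluster Epenthesis: no change — [kvgane]
  (5) Final Obstruent Devoicing: no change — [kvgane]
/ikomnil/:
  (1) Intervocalic Voicing: [ikomnil] → [igomnil]
  (2) Nasal Assimilation: no change — [igomnil]
  (3) Syncope: [igomnil] → [igomnl]
  (4) Cluster Epenthesis: [igomnl] → [igomnil]
  (5) Final Obstruent Devoicing: no change — [igomnil]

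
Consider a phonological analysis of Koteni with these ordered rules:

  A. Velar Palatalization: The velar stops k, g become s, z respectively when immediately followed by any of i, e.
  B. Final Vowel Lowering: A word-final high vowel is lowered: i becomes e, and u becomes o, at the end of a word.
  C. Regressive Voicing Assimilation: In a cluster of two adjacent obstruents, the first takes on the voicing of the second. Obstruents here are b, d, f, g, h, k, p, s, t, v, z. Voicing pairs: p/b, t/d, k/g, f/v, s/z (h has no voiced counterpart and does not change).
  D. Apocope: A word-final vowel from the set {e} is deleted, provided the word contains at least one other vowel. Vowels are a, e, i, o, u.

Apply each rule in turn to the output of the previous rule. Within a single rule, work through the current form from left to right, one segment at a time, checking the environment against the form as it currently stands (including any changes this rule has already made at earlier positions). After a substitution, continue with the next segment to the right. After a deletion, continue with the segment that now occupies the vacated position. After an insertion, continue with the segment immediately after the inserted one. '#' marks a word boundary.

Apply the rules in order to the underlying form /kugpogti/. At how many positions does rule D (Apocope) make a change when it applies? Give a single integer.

1

A Velar Palatalization: no change — [kugpogti]
B Final Vowel Lowering: [kugpogti] → [kugpogte]
C Regressive Voicing Assimilation: [kugpogte] → [kukpokte]
D Apocope: [kukpokte] → [kukpokt]
Rule D changed 1 position(s).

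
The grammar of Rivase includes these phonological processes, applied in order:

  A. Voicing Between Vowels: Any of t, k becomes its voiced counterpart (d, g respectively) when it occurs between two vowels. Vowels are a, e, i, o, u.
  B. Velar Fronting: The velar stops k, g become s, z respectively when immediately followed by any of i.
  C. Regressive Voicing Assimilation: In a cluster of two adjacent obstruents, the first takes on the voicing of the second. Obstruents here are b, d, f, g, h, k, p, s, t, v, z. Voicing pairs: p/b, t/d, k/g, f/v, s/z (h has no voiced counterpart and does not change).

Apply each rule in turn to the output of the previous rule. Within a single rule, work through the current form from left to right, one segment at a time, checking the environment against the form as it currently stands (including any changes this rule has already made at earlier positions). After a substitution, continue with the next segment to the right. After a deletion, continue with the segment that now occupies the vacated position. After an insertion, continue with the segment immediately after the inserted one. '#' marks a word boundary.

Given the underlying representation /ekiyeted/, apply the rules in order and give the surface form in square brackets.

[eziyeded]

A Voicing Between Vowels: [ekiyeted] → [egiyeded]
B Velar Fronting: [egiyeded] → [eziyeded]
C Regressive Voicing Assimilation: no change — [eziyeded]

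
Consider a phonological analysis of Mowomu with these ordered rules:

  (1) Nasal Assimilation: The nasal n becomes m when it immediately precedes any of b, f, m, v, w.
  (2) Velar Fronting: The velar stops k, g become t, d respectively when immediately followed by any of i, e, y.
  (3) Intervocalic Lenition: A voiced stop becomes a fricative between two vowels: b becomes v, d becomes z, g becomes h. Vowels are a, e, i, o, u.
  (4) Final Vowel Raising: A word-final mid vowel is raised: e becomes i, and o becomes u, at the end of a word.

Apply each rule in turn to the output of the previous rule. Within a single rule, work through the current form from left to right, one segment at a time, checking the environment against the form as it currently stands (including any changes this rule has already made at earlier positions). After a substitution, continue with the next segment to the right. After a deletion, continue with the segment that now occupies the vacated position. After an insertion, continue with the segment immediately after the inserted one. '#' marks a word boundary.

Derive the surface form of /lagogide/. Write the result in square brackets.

(1) Nasal Assimilation: no change — [lagogide]
(2) Velar Fronting: [lagogide] → [lagodide]
(3) Intervocalic Lenition: [lagodide] → [lahozize]
(4) Final Vowel Raising: [lahozize] → [lahozizi]

[lahozizi]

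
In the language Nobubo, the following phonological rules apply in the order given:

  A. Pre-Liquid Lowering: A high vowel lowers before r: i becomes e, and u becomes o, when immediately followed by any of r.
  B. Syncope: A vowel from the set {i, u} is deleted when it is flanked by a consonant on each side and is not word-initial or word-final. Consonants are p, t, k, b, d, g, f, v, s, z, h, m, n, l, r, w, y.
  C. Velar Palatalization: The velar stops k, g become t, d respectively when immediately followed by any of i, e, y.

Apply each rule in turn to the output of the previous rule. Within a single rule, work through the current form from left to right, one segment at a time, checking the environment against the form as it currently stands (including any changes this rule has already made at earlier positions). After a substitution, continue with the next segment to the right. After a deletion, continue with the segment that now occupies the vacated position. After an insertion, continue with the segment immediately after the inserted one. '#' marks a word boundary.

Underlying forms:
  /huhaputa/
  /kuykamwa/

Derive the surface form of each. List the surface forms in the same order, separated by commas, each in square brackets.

[hhapta], [tykamwa]

/huhaputa/:
  A Pre-Liquid Lowering: no change — [huhaputa]
  B Syncope: [huhaputa] → [hhapta]
  C Velar Palatalization: no change — [hhapta]
/kuykamwa/:
  A Pre-Liquid Lowering: no change — [kuykamwa]
  B Syncope: [kuykamwa] → [kykamwa]
  C Velar Palatalization: [kykamwa] → [tykamwa]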